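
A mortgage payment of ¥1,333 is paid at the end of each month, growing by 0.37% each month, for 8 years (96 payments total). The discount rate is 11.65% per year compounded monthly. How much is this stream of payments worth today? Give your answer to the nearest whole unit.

Periodic rate r = 0.1165/12 per month; n is counted in months.
Growing ordinary annuity: PV = PMT₁ × [1 − ((1+g)/(1+r))^n] / (r − g) = 1,333 × [1 − ((1+0.0037)/(1+r))^96] / (r − 0.0037) = ¥96,763.

¥96,763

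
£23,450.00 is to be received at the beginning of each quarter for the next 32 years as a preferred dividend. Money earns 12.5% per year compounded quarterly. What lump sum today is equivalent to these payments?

This is an annuity due: 128 payments of £23,450.00 at the beginning of each quarter.
Periodic rate r = 0.125/4 per quarter; n is counted in quarters.
PV = PMT × [(1 − (1+r)^−n)/r] × (1+r) = 23,450 × [1 − (1+r)^−128] / r × (1+r) = £758,781.51

£758,781.51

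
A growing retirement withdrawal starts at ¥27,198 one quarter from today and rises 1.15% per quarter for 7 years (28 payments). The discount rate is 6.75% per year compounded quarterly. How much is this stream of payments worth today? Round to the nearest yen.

Periodic rate r = 0.0675/4 per quarter; n is counted in quarters.
Growing ordinary annuity: PV = PMT₁ × [1 − ((1+g)/(1+r))^n] / (r − g) = 27,198 × [1 − ((1+0.0115)/(1+r))^28] / (r − 0.0115) = ¥697,835.

¥697,835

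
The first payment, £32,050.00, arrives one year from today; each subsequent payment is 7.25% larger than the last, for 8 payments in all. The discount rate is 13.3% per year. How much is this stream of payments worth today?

Periodic rate r = 0.133 per year.
Growing ordinary annuity: PV = PMT₁ × [1 − ((1+g)/(1+r))^n] / (r − g) = 32,050 × [1 − ((1+0.0725)/(1+r))^8] / (r − 0.0725) = £188,235.49.

£188,235.49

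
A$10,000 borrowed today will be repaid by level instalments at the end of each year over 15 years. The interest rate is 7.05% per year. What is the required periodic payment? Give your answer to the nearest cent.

A$1,101.42

Level ordinary annuity; solve PV = PMT × [(1 − (1+r)^−n)/r] for PMT.
Periodic rate r = 0.0705 per year.
With n = 15: PMT = 10,000 / ([(1 − (1+r)^−n)/r]) = A$1,101.42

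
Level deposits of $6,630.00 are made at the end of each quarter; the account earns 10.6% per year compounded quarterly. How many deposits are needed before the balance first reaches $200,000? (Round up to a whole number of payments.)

23 payments

Periodic rate r = 0.106/4 per quarter; n is counted in quarters.
Ordinary annuity FV: 200,000 = 6,630 × [((1+r)^n − 1)/r].
(1+r)^n = 1 + 200,000 × r / 6,630, so n = ln(1 + 200,000·r/6,630) / ln(1+r) = 22.46.
Round up to a whole number of payments: n = 23.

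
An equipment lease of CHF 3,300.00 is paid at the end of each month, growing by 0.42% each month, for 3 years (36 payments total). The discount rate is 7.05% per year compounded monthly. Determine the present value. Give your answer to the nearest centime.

CHF 114,728.43

Periodic rate r = 0.0705/12 per month; n is counted in months.
Growing ordinary annuity: PV = PMT₁ × [1 − ((1+g)/(1+r))^n] / (r − g) = 3,300 × [1 − ((1+0.0042)/(1+r))^36] / (r − 0.0042) = CHF 114,728.43.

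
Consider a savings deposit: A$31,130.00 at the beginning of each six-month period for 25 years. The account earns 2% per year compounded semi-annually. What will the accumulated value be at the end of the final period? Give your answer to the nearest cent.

This is an annuity due: 50 deposits of A$31,130.00 at the beginning of each six-month period.
Periodic rate r = 0.02/2 per half-year; n is counted in half-years.
FV = PMT × [((1+r)^n − 1)/r] × (1+r) = 31,130 × [(1+r)^50 − 1] / r × (1+r) = A$2,026,806.25

A$2,026,806.25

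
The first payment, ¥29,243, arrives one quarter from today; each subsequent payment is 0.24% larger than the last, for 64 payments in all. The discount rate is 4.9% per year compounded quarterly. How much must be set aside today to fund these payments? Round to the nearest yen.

Periodic rate r = 0.049/4 per quarter; n is counted in quarters.
Growing ordinary annuity: PV = PMT₁ × [1 − ((1+g)/(1+r))^n] / (r − g) = 29,243 × [1 − ((1+0.0024)/(1+r))^64] / (r − 0.0024) = ¥1,381,035.

¥1,381,035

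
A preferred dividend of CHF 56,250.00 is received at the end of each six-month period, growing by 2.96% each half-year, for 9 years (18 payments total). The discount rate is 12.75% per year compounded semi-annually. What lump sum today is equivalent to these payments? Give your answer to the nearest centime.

Periodic rate r = 0.1275/2 per half-year; n is counted in half-years.
Growing ordinary annuity: PV = PMT₁ × [1 − ((1+g)/(1+r))^n] / (r − g) = 56,250 × [1 − ((1+0.0296)/(1+r))^18] / (r − 0.0296) = CHF 731,655.99.

CHF 731,655.99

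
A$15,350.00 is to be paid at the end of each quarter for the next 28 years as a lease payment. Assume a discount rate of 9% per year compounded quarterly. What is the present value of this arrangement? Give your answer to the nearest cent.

This is an ordinary annuity: 112 payments of A$15,350.00 at the end of each quarter.
Periodic rate r = 0.09/4 per quarter; n is counted in quarters.
PV = PMT × [(1 − (1+r)^−n)/r] = 15,350 × [1 − (1+r)^−112] / r = A$625,776.06

A$625,776.06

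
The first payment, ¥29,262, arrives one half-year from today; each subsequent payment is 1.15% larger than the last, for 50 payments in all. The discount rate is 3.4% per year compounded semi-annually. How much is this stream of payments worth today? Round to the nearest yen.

¥1,263,522

Periodic rate r = 0.034/2 per half-year; n is counted in half-years.
Growing ordinary annuity: PV = PMT₁ × [1 − ((1+g)/(1+r))^n] / (r − g) = 29,262 × [1 − ((1+0.0115)/(1+r))^50] / (r − 0.0115) = ¥1,263,522.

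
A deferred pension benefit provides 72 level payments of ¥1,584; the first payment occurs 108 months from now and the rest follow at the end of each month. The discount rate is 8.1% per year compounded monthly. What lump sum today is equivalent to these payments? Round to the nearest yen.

¥43,860

Ordinary annuity of 72 payments, first payment at period 108.
Periodic rate r = 0.081/12 per month; n is counted in months.
The ordinary-annuity PV formula values the stream one period before the first payment (period 107); discount that back 107 periods:
PV₀ = 1,584 × [1 − (1+r)^−72] / r × (1+r)^−107 = ¥43,860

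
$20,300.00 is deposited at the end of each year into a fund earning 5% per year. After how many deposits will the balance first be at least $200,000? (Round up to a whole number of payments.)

Periodic rate r = 0.05 per year.
Ordinary annuity FV: 200,000 = 20,300 × [((1+r)^n − 1)/r].
(1+r)^n = 1 + 200,000 × r / 20,300, so n = ln(1 + 200,000·r/20,300) / ln(1+r) = 8.21.
Round up to a whole number of payments: n = 9.

9 payments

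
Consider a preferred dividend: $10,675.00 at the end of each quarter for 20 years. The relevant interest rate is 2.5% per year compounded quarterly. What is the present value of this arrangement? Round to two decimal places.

This is an ordinary annuity: 80 payments of $10,675.00 at the end of each quarter.
Periodic rate r = 0.025/4 per quarter; n is counted in quarters.
PV = PMT × [(1 − (1+r)^−n)/r] = 10,675 × [1 − (1+r)^−80] / r = $670,432.41

$670,432.41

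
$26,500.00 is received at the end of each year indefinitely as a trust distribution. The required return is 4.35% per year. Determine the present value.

Periodic rate r = 0.0435 per year.
Level perpetuity: PV = PMT / r = 26,500 / (0.0435) = $609,195.40.

$609,195.40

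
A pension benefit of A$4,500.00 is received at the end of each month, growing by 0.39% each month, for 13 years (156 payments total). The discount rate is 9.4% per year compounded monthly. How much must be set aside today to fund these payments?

A$522,451.23

Periodic rate r = 0.094/12 per month; n is counted in months.
Growing ordinary annuity: PV = PMT₁ × [1 − ((1+g)/(1+r))^n] / (r − g) = 4,500 × [1 − ((1+0.0039)/(1+r))^156] / (r − 0.0039) = A$522,451.23.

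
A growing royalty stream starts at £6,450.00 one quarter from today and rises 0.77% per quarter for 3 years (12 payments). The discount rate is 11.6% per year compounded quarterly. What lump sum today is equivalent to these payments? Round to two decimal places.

Periodic rate r = 0.116/4 per quarter; n is counted in quarters.
Growing ordinary annuity: PV = PMT₁ × [1 − ((1+g)/(1+r))^n] / (r − g) = 6,450 × [1 − ((1+0.0077)/(1+r))^12] / (r − 0.0077) = £67,219.38.

£67,219.38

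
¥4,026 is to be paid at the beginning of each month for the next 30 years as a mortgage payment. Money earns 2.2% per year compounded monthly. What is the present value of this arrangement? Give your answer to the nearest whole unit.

¥1,062,252

This is an annuity due: 360 payments of ¥4,026 at the beginning of each month.
Periodic rate r = 0.022/12 per month; n is counted in months.
PV = PMT × [(1 − (1+r)^−n)/r] × (1+r) = 4,026 × [1 − (1+r)^−360] / r × (1+r) = ¥1,062,252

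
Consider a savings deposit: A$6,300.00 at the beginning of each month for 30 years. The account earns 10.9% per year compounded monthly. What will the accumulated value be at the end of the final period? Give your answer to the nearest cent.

This is an annuity due: 360 deposits of A$6,300.00 at the beginning of each month.
Periodic rate r = 0.109/12 per month; n is counted in months.
FV = PMT × [((1+r)^n − 1)/r] × (1+r) = 6,300 × [(1+r)^360 − 1] / r × (1+r) = A$17,445,008.84

A$17,445,008.84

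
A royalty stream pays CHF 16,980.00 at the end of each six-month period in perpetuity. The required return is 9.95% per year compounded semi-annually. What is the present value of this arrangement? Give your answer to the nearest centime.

Periodic rate r = 0.0995/2 per half-year.
Level perpetuity: PV = PMT / r = 16,980 / (0.0995/2) = CHF 341,306.53.

CHF 341,306.53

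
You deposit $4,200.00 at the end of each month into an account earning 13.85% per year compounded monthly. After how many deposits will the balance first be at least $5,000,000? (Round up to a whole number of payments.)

235 payments

Periodic rate r = 0.1385/12 per month; n is counted in months.
Ordinary annuity FV: 5,000,000 = 4,200 × [((1+r)^n − 1)/r].
(1+r)^n = 1 + 5,000,000 × r / 4,200, so n = ln(1 + 5,000,000·r/4,200) / ln(1+r) = 234.46.
Round up to a whole number of payments: n = 235.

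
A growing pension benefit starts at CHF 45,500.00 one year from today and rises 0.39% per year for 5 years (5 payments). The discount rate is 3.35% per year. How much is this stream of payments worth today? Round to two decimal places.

Periodic rate r = 0.0335 per year.
Growing ordinary annuity: PV = PMT₁ × [1 − ((1+g)/(1+r))^n] / (r − g) = 45,500 × [1 − ((1+0.0039)/(1+r))^5] / (r − 0.0039) = CHF 207,872.73.

CHF 207,872.73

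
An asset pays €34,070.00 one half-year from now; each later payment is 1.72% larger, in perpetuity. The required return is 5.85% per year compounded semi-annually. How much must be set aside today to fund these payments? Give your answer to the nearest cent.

€2,827,385.89

Periodic rate r = 0.0585/2 per half-year.
Growing perpetuity (Gordon): PV = PMT₁ / (r − g) = 34,070 / (r − 0.0172) = €2,827,385.89.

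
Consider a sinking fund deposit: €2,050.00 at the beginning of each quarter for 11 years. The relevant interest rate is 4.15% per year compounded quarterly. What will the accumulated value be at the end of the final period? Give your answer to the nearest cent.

This is an annuity due: 44 deposits of €2,050.00 at the beginning of each quarter.
Periodic rate r = 0.0415/4 per quarter; n is counted in quarters.
FV = PMT × [((1+r)^n − 1)/r] × (1+r) = 2,050 × [(1+r)^44 − 1] / r × (1+r) = €114,759.53

€114,759.53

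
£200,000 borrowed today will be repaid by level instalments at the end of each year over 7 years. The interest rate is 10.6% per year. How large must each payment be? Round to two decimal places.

£41,896.02

Level ordinary annuity; solve PV = PMT × [(1 − (1+r)^−n)/r] for PMT.
Periodic rate r = 0.106 per year.
With n = 7: PMT = 200,000 / ([(1 − (1+r)^−n)/r]) = £41,896.02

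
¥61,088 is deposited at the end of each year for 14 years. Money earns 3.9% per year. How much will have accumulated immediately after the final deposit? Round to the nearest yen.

¥1,109,782

This is an ordinary annuity: 14 deposits of ¥61,088 at the end of each year.
Periodic rate r = 0.039 per year.
FV = PMT × [((1+r)^n − 1)/r] = 61,088 × [(1+r)^14 − 1] / r = ¥1,109,782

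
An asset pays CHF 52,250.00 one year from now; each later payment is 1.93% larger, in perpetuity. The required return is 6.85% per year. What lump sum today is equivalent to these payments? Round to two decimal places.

CHF 1,061,991.87

Periodic rate r = 0.0685 per year.
Growing perpetuity (Gordon): PV = PMT₁ / (r − g) = 52,250 / (r − 0.0193) = CHF 1,061,991.87.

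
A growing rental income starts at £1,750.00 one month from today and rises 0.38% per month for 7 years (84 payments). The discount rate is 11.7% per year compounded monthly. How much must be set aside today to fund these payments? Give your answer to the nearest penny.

£115,089.73

Periodic rate r = 0.117/12 per month; n is counted in months.
Growing ordinary annuity: PV = PMT₁ × [1 − ((1+g)/(1+r))^n] / (r − g) = 1,750 × [1 − ((1+0.0038)/(1+r))^84] / (r − 0.0038) = £115,089.73.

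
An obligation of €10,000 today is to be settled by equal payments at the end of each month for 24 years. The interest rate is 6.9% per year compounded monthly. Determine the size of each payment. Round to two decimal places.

€71.15

Level ordinary annuity; solve PV = PMT × [(1 − (1+r)^−n)/r] for PMT.
Periodic rate r = 0.069/12 per month; n is counted in months.
With n = 288: PMT = 10,000 / ([(1 − (1+r)^−n)/r]) = €71.15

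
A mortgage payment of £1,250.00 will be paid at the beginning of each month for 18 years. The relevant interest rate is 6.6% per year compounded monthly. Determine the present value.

£158,634.95

This is an annuity due: 216 payments of £1,250.00 at the beginning of each month.
Periodic rate r = 0.066/12 per month; n is counted in months.
PV = PMT × [(1 − (1+r)^−n)/r] × (1+r) = 1,250 × [1 − (1+r)^−216] / r × (1+r) = £158,634.95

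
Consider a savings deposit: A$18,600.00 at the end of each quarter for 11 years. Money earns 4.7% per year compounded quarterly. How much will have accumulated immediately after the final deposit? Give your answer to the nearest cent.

A$1,063,670.91

This is an ordinary annuity: 44 deposits of A$18,600.00 at the end of each quarter.
Periodic rate r = 0.047/4 per quarter; n is counted in quarters.
FV = PMT × [((1+r)^n − 1)/r] = 18,600 × [(1+r)^44 − 1] / r = A$1,063,670.91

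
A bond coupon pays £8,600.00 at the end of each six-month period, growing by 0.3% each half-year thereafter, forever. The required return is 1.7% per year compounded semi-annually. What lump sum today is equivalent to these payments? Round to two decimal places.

Periodic rate r = 0.017/2 per half-year.
Growing perpetuity (Gordon): PV = PMT₁ / (r − g) = 8,600 / (r − 0.003) = £1,563,636.36.

£1,563,636.36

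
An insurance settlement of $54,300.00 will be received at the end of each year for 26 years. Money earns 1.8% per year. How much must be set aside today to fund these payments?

$1,119,589.06

This is an ordinary annuity: 26 payments of $54,300.00 at the end of each year.
Periodic rate r = 0.018 per year.
PV = PMT × [(1 − (1+r)^−n)/r] = 54,300 × [1 − (1+r)^−26] / r = $1,119,589.06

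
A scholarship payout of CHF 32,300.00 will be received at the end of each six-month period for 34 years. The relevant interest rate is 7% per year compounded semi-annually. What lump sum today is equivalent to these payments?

This is an ordinary annuity: 68 payments of CHF 32,300.00 at the end of each six-month period.
Periodic rate r = 0.07/2 per half-year; n is counted in half-years.
PV = PMT × [(1 − (1+r)^−n)/r] = 32,300 × [1 − (1+r)^−68] / r = CHF 833,897.98

CHF 833,897.98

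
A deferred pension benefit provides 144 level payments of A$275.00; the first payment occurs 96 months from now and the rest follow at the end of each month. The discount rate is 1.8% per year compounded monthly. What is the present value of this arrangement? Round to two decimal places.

A$30,867.62

Ordinary annuity of 144 payments, first payment at period 96.
Periodic rate r = 0.018/12 per month; n is counted in months.
The ordinary-annuity PV formula values the stream one period before the first payment (period 95); discount that back 95 periods:
PV₀ = 275 × [1 − (1+r)^−144] / r × (1+r)^−95 = A$30,867.62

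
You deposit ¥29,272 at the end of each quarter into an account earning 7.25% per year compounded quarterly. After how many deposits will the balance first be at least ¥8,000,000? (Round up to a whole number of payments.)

100 payments

Periodic rate r = 0.0725/4 per quarter; n is counted in quarters.
Ordinary annuity FV: 8,000,000 = 29,272 × [((1+r)^n − 1)/r].
(1+r)^n = 1 + 8,000,000 × r / 29,272, so n = ln(1 + 8,000,000·r/29,272) / ln(1+r) = 99.32.
Round up to a whole number of payments: n = 100.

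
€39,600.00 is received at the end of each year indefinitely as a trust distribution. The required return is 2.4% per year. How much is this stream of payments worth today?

Periodic rate r = 0.024 per year.
Level perpetuity: PV = PMT / r = 39,600 / (0.024) = €1,650,000.00.

€1,650,000.00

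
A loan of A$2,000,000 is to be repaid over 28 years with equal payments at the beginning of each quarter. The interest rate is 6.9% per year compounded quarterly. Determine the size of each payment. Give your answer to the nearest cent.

A$39,771.96

Level annuity due; solve PV = PMT × [(1 − (1+r)^−n)/r] × (1+r) for PMT.
Periodic rate r = 0.069/4 per quarter; n is counted in quarters.
With n = 112: PMT = 2,000,000 / ([(1 − (1+r)^−n)/r] × (1+r)) = A$39,771.96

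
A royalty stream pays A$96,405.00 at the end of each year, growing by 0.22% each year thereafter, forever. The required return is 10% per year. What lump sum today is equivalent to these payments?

A$985,736.20

Periodic rate r = 0.1 per year.
Growing perpetuity (Gordon): PV = PMT₁ / (r − g) = 96,405 / (r − 0.0022) = A$985,736.20.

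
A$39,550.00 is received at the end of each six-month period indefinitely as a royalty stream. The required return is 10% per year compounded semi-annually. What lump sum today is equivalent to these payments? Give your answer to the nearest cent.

A$791,000.00

Periodic rate r = 0.1/2 per half-year.
Level perpetuity: PV = PMT / r = 39,550 / (0.1/2) = A$791,000.00.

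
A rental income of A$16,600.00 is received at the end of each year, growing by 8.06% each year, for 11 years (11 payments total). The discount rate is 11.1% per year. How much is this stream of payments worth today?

A$143,618.83

Periodic rate r = 0.111 per year.
Growing ordinary annuity: PV = PMT₁ × [1 − ((1+g)/(1+r))^n] / (r − g) = 16,600 × [1 − ((1+0.0806)/(1+r))^11] / (r − 0.0806) = A$143,618.83.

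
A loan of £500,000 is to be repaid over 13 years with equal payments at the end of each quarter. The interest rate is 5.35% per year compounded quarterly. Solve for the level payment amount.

Level ordinary annuity; solve PV = PMT × [(1 − (1+r)^−n)/r] for PMT.
Periodic rate r = 0.0535/4 per quarter; n is counted in quarters.
With n = 52: PMT = 500,000 / ([(1 − (1+r)^−n)/r]) = £13,405.29

£13,405.29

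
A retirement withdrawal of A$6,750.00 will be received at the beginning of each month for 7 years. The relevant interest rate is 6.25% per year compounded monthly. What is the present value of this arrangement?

A$460,675.85

This is an annuity due: 84 payments of A$6,750.00 at the beginning of each month.
Periodic rate r = 0.0625/12 per month; n is counted in months.
PV = PMT × [(1 − (1+r)^−n)/r] × (1+r) = 6,750 × [1 − (1+r)^−84] / r × (1+r) = A$460,675.85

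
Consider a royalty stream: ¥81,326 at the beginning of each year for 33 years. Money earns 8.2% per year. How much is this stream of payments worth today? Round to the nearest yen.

¥993,464

This is an annuity due: 33 payments of ¥81,326 at the beginning of each year.
Periodic rate r = 0.082 per year.
PV = PMT × [(1 − (1+r)^−n)/r] × (1+r) = 81,326 × [1 − (1+r)^−33] / r × (1+r) = ¥993,464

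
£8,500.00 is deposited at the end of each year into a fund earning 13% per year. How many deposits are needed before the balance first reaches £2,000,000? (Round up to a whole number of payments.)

Periodic rate r = 0.13 per year.
Ordinary annuity FV: 2,000,000 = 8,500 × [((1+r)^n − 1)/r].
(1+r)^n = 1 + 2,000,000 × r / 8,500, so n = ln(1 + 2,000,000·r/8,500) / ln(1+r) = 28.25.
Round up to a whole number of payments: n = 29.

29 payments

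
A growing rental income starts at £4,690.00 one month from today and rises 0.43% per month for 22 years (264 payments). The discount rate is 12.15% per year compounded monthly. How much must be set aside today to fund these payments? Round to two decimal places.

Periodic rate r = 0.1215/12 per month; n is counted in months.
Growing ordinary annuity: PV = PMT₁ × [1 − ((1+g)/(1+r))^n] / (r − g) = 4,690 × [1 − ((1+0.0043)/(1+r))^264] / (r − 0.0043) = £630,246.33.

£630,246.33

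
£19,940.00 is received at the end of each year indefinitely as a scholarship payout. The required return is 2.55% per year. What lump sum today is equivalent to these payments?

£781,960.78

Periodic rate r = 0.0255 per year.
Level perpetuity: PV = PMT / r = 19,940 / (0.0255) = £781,960.78.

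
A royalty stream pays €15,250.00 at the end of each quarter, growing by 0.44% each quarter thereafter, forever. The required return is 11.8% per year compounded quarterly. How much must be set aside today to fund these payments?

Periodic rate r = 0.118/4 per quarter.
Growing perpetuity (Gordon): PV = PMT₁ / (r − g) = 15,250 / (r − 0.0044) = €607,569.72.

€607,569.72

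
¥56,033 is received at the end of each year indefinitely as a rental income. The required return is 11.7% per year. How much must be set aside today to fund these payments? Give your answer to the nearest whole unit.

Periodic rate r = 0.117 per year.
Level perpetuity: PV = PMT / r = 56,033 / (0.117) = ¥478,915.

¥478,915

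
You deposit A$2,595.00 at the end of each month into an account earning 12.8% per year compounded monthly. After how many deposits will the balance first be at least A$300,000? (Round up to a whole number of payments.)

76 payments

Periodic rate r = 0.128/12 per month; n is counted in months.
Ordinary annuity FV: 300,000 = 2,595 × [((1+r)^n − 1)/r].
(1+r)^n = 1 + 300,000 × r / 2,595, so n = ln(1 + 300,000·r/2,595) / ln(1+r) = 75.72.
Round up to a whole number of payments: n = 76.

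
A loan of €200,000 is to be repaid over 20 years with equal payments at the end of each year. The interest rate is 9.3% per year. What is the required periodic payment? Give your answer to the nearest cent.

Level ordinary annuity; solve PV = PMT × [(1 − (1+r)^−n)/r] for PMT.
Periodic rate r = 0.093 per year.
With n = 20: PMT = 200,000 / ([(1 − (1+r)^−n)/r]) = €22,379.63

€22,379.63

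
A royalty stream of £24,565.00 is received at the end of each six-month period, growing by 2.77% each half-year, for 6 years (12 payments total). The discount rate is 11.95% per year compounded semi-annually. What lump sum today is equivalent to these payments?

£236,253.55

Periodic rate r = 0.1195/2 per half-year; n is counted in half-years.
Growing ordinary annuity: PV = PMT₁ × [1 − ((1+g)/(1+r))^n] / (r − g) = 24,565 × [1 − ((1+0.0277)/(1+r))^12] / (r − 0.0277) = £236,253.55.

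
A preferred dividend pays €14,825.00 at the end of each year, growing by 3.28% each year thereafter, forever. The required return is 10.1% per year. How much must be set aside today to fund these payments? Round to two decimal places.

€217,375.37

Periodic rate r = 0.101 per year.
Growing perpetuity (Gordon): PV = PMT₁ / (r − g) = 14,825 / (r − 0.0328) = €217,375.37.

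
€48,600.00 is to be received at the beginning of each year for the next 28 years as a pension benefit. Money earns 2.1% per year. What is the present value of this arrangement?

This is an annuity due: 28 payments of €48,600.00 at the beginning of each year.
Periodic rate r = 0.021 per year.
PV = PMT × [(1 − (1+r)^−n)/r] × (1+r) = 48,600 × [1 − (1+r)^−28] / r × (1+r) = €1,042,435.78

€1,042,435.78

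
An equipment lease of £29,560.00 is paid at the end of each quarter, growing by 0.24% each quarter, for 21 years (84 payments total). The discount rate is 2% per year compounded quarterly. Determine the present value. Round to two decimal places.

Periodic rate r = 0.02/4 per quarter; n is counted in quarters.
Growing ordinary annuity: PV = PMT₁ × [1 − ((1+g)/(1+r))^n] / (r − g) = 29,560 × [1 − ((1+0.0024)/(1+r))^84] / (r − 0.0024) = £2,223,239.87.

£2,223,239.87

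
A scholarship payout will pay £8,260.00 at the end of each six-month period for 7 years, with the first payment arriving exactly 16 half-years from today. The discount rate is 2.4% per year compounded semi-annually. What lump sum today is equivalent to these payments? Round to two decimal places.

Ordinary annuity of 14 payments, first payment at period 16.
Periodic rate r = 0.024/2 per half-year; n is counted in half-years.
The ordinary-annuity PV formula values the stream one period before the first payment (period 15); discount that back 15 periods:
PV₀ = 8,260 × [1 − (1+r)^−14] / r × (1+r)^−15 = £88,521.45

£88,521.45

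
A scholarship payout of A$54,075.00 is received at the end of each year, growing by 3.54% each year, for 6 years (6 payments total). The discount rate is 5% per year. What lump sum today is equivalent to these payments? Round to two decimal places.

Periodic rate r = 0.05 per year.
Growing ordinary annuity: PV = PMT₁ × [1 − ((1+g)/(1+r))^n] / (r − g) = 54,075 × [1 − ((1+0.0354)/(1+r))^6] / (r − 0.0354) = A$298,455.65.

A$298,455.65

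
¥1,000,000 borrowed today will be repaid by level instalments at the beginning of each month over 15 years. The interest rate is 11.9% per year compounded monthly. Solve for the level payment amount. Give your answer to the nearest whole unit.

¥11,820

Level annuity due; solve PV = PMT × [(1 − (1+r)^−n)/r] × (1+r) for PMT.
Periodic rate r = 0.119/12 per month; n is counted in months.
With n = 180: PMT = 1,000,000 / ([(1 − (1+r)^−n)/r] × (1+r)) = ¥11,820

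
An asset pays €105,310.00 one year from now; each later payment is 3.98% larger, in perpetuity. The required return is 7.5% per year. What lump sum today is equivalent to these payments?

€2,991,761.36

Periodic rate r = 0.075 per year.
Growing perpetuity (Gordon): PV = PMT₁ / (r − g) = 105,310 / (r − 0.0398) = €2,991,761.36.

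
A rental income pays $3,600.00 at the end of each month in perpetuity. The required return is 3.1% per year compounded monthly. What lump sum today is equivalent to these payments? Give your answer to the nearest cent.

Periodic rate r = 0.031/12 per month.
Level perpetuity: PV = PMT / r = 3,600 / (0.031/12) = $1,393,548.39.

$1,393,548.39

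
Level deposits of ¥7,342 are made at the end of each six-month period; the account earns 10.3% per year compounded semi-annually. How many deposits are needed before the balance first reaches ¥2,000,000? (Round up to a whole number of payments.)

54 payments

Periodic rate r = 0.103/2 per half-year; n is counted in half-years.
Ordinary annuity FV: 2,000,000 = 7,342 × [((1+r)^n − 1)/r].
(1+r)^n = 1 + 2,000,000 × r / 7,342, so n = ln(1 + 2,000,000·r/7,342) / ln(1+r) = 53.96.
Round up to a whole number of payments: n = 54.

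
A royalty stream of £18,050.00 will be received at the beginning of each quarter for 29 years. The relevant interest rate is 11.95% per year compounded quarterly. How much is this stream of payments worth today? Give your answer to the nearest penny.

This is an annuity due: 116 payments of £18,050.00 at the beginning of each quarter.
Periodic rate r = 0.1195/4 per quarter; n is counted in quarters.
PV = PMT × [(1 − (1+r)^−n)/r] × (1+r) = 18,050 × [1 − (1+r)^−116] / r × (1+r) = £601,772.01

£601,772.01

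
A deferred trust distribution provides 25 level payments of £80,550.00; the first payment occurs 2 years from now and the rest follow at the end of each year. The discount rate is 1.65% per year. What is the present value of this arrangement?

£1,612,583.32

Ordinary annuity of 25 payments, first payment at period 2.
Periodic rate r = 0.0165 per year.
The ordinary-annuity PV formula values the stream one period before the first payment (period 1); discount that back 1 periods:
PV₀ = 80,550 × [1 − (1+r)^−25] / r × (1+r)^−1 = £1,612,583.32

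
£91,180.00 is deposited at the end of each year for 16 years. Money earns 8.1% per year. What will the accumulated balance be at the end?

£2,788,364.71

This is an ordinary annuity: 16 deposits of £91,180.00 at the end of each year.
Periodic rate r = 0.081 per year.
FV = PMT × [((1+r)^n − 1)/r] = 91,180 × [(1+r)^16 − 1] / r = £2,788,364.71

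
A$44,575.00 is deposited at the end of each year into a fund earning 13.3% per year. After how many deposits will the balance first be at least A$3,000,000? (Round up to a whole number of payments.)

Periodic rate r = 0.133 per year.
Ordinary annuity FV: 3,000,000 = 44,575 × [((1+r)^n − 1)/r].
(1+r)^n = 1 + 3,000,000 × r / 44,575, so n = ln(1 + 3,000,000·r/44,575) / ln(1+r) = 18.40.
Round up to a whole number of payments: n = 19.

19 payments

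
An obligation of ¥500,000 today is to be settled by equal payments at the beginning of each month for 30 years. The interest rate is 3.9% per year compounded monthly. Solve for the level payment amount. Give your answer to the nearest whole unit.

¥2,351

Level annuity due; solve PV = PMT × [(1 − (1+r)^−n)/r] × (1+r) for PMT.
Periodic rate r = 0.039/12 per month; n is counted in months.
With n = 360: PMT = 500,000 / ([(1 − (1+r)^−n)/r] × (1+r)) = ¥2,351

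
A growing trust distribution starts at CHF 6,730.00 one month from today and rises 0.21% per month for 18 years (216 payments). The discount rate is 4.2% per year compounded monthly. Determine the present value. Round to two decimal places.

Periodic rate r = 0.042/12 per month; n is counted in months.
Growing ordinary annuity: PV = PMT₁ × [1 − ((1+g)/(1+r))^n] / (r − g) = 6,730 × [1 − ((1+0.0021)/(1+r))^216] / (r − 0.0021) = CHF 1,251,459.70.

CHF 1,251,459.70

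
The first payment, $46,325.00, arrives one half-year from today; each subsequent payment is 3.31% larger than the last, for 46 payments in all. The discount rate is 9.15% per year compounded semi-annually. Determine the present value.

$1,569,912.34

Periodic rate r = 0.0915/2 per half-year; n is counted in half-years.
Growing ordinary annuity: PV = PMT₁ × [1 − ((1+g)/(1+r))^n] / (r − g) = 46,325 × [1 − ((1+0.0331)/(1+r))^46] / (r − 0.0331) = $1,569,912.34.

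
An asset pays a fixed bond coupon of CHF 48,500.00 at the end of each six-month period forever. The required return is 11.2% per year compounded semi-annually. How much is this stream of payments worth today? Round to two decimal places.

CHF 866,071.43

Periodic rate r = 0.112/2 per half-year.
Level perpetuity: PV = PMT / r = 48,500 / (0.112/2) = CHF 866,071.43.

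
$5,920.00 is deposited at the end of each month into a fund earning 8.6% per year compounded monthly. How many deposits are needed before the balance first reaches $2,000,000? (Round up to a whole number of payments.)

173 payments

Periodic rate r = 0.086/12 per month; n is counted in months.
Ordinary annuity FV: 2,000,000 = 5,920 × [((1+r)^n − 1)/r].
(1+r)^n = 1 + 2,000,000 × r / 5,920, so n = ln(1 + 2,000,000·r/5,920) / ln(1+r) = 172.24.
Round up to a whole number of payments: n = 173.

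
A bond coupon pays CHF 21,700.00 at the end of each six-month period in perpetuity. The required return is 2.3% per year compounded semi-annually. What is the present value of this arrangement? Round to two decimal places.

CHF 1,886,956.52

Periodic rate r = 0.023/2 per half-year.
Level perpetuity: PV = PMT / r = 21,700 / (0.023/2) = CHF 1,886,956.52.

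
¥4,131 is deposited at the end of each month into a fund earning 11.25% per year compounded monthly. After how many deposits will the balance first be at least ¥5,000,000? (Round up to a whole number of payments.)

270 payments

Periodic rate r = 0.1125/12 per month; n is counted in months.
Ordinary annuity FV: 5,000,000 = 4,131 × [((1+r)^n − 1)/r].
(1+r)^n = 1 + 5,000,000 × r / 4,131, so n = ln(1 + 5,000,000·r/4,131) / ln(1+r) = 269.35.
Round up to a whole number of payments: n = 270.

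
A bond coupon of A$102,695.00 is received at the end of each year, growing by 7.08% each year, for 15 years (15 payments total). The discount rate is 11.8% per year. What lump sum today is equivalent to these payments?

Periodic rate r = 0.118 per year.
Growing ordinary annuity: PV = PMT₁ × [1 − ((1+g)/(1+r))^n] / (r − g) = 102,695 × [1 − ((1+0.0708)/(1+r))^15] / (r − 0.0708) = A$1,036,526.55.

A$1,036,526.55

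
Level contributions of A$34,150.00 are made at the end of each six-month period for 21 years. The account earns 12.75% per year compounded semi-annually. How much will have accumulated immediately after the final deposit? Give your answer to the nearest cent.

A$6,645,109.72

This is an ordinary annuity: 42 deposits of A$34,150.00 at the end of each six-month period.
Periodic rate r = 0.1275/2 per half-year; n is counted in half-years.
FV = PMT × [((1+r)^n − 1)/r] = 34,150 × [(1+r)^42 − 1] / r = A$6,645,109.72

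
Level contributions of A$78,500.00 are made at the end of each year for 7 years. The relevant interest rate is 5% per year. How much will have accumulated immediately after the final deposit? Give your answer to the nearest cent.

A$639,147.66

This is an ordinary annuity: 7 deposits of A$78,500.00 at the end of each year.
Periodic rate r = 0.05 per year.
FV = PMT × [((1+r)^n − 1)/r] = 78,500 × [(1+r)^7 − 1] / r = A$639,147.66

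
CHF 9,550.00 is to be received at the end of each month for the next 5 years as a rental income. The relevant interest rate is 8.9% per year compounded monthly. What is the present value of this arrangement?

This is an ordinary annuity: 60 payments of CHF 9,550.00 at the end of each month.
Periodic rate r = 0.089/12 per month; n is counted in months.
PV = PMT × [(1 − (1+r)^−n)/r] = 9,550 × [1 − (1+r)^−60] / r = CHF 461,133.10

CHF 461,133.10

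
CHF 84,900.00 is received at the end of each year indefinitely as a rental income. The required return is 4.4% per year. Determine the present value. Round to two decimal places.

CHF 1,929,545.45

Periodic rate r = 0.044 per year.
Level perpetuity: PV = PMT / r = 84,900 / (0.044) = CHF 1,929,545.45.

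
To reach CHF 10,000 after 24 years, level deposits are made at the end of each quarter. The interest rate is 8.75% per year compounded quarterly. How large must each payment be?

Level ordinary annuity; solve FV = PMT × [((1+r)^n − 1)/r] for PMT.
Periodic rate r = 0.0875/4 per quarter; n is counted in quarters.
With n = 96: PMT = 10,000 / ([((1+r)^n − 1)/r]) = CHF 31.32

CHF 31.32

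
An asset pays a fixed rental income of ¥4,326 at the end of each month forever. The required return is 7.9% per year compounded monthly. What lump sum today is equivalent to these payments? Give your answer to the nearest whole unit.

Periodic rate r = 0.079/12 per month.
Level perpetuity: PV = PMT / r = 4,326 / (0.079/12) = ¥657,114.

¥657,114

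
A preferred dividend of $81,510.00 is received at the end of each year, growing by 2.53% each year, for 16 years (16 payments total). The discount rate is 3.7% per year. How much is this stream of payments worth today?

Periodic rate r = 0.037 per year.
Growing ordinary annuity: PV = PMT₁ × [1 − ((1+g)/(1+r))^n] / (r − g) = 81,510 × [1 − ((1+0.0253)/(1+r))^16] / (r − 0.0253) = $1,156,611.62.

$1,156,611.62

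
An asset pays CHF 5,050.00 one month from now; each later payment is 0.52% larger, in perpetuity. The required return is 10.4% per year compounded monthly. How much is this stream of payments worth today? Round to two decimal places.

CHF 1,456,730.77

Periodic rate r = 0.104/12 per month.
Growing perpetuity (Gordon): PV = PMT₁ / (r − g) = 5,050 / (r − 0.0052) = CHF 1,456,730.77.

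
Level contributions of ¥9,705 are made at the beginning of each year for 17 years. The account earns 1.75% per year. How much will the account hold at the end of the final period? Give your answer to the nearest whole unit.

¥193,563

This is an annuity due: 17 deposits of ¥9,705 at the beginning of each year.
Periodic rate r = 0.0175 per year.
FV = PMT × [((1+r)^n − 1)/r] × (1+r) = 9,705 × [(1+r)^17 − 1] / r × (1+r) = ¥193,563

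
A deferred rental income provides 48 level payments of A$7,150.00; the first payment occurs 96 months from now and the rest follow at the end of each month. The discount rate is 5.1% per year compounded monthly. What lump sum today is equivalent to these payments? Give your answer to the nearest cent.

A$207,107.89

Ordinary annuity of 48 payments, first payment at period 96.
Periodic rate r = 0.051/12 per month; n is counted in months.
The ordinary-annuity PV formula values the stream one period before the first payment (period 95); discount that back 95 periods:
PV₀ = 7,150 × [1 − (1+r)^−48] / r × (1+r)^−95 = A$207,107.89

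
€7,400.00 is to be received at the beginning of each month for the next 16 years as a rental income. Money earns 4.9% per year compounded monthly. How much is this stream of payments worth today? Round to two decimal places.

€987,511.32

This is an annuity due: 192 payments of €7,400.00 at the beginning of each month.
Periodic rate r = 0.049/12 per month; n is counted in months.
PV = PMT × [(1 − (1+r)^−n)/r] × (1+r) = 7,400 × [1 − (1+r)^−192] / r × (1+r) = €987,511.32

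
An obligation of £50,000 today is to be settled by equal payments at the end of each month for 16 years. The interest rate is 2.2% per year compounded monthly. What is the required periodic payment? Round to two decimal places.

£309.17

Level ordinary annuity; solve PV = PMT × [(1 − (1+r)^−n)/r] for PMT.
Periodic rate r = 0.022/12 per month; n is counted in months.
With n = 192: PMT = 50,000 / ([(1 − (1+r)^−n)/r]) = £309.17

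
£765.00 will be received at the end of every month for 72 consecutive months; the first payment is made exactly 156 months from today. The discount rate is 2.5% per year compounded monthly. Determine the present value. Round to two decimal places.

£37,009.64

Ordinary annuity of 72 payments, first payment at period 156.
Periodic rate r = 0.025/12 per month; n is counted in months.
The ordinary-annuity PV formula values the stream one period before the first payment (period 155); discount that back 155 periods:
PV₀ = 765 × [1 − (1+r)^−72] / r × (1+r)^−155 = £37,009.64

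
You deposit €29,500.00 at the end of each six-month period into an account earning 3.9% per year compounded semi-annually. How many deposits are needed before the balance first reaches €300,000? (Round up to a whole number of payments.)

Periodic rate r = 0.039/2 per half-year; n is counted in half-years.
Ordinary annuity FV: 300,000 = 29,500 × [((1+r)^n − 1)/r].
(1+r)^n = 1 + 300,000 × r / 29,500, so n = ln(1 + 300,000·r/29,500) / ln(1+r) = 9.37.
Round up to a whole number of payments: n = 10.

10 payments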